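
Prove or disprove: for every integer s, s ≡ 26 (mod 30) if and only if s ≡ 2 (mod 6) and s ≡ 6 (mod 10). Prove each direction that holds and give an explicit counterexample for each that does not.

The biconditional holds.

(→) Suppose s ≡ 26 (mod 30); write s = 30j + 26. Since 6 ∣ 30, reducing mod 6 gives s ≡ 26 ≡ 2 (mod 6); since 10 ∣ 30, reducing mod 10 gives s ≡ 26 ≡ 6 (mod 10).

(←) Conversely, if s ≡ 2 (mod 6) and s ≡ 6 (mod 10), then by the Chinese remainder theorem s ≡ 26 (mod 30). This is exactly s ≡ 26 (mod 30).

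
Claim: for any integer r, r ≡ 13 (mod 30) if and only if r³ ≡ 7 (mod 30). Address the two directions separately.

Both implications hold.

[⇐] Suppose r³ ≡ 7 (mod 30). The only residue r in {0, …, 29} with r³ ≡ 7 (mod 30) is r = 13, so r ≡ 13 (mod 30).

[⇒] Suppose r ≡ 13 (mod 30). Write r = 30j + 13. Then (30j + 13)³ = 27000j³ + 35100j² + 15210j + 2197 = 30(900j³ + 1170j² + 507j + 73) + 7, so r³ ≡ 7 (mod 30).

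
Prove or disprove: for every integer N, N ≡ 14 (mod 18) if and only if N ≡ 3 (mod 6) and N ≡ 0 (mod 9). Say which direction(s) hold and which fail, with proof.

(→) This fails: N = 14 gives 14 ≡ 14 (mod 18) but 14 ≡ 2 (mod 6), so the conjunction on the right does not hold.

(←) This fails: N = 9 satisfies both congruences on the right (9 ≡ 3 mod 6 and 9 ≡ 0 mod 9) yet 9 ≡ 9 (mod 18), not 14.

Both directions fail.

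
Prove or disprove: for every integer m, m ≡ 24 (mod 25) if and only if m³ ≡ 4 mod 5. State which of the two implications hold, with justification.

(←) This fails: take m = 4. Then 4³ = 64 ≡ 4 (mod 5), yet 4 ≡ 4 (mod 25), not 24.

(→) Suppose m ≡ 24 (mod 25). Then m³ ≡ 24³ = 13824 (mod 25), and since 5 ∣ 25, also m³ ≡ 4 (mod 5).

(⇒) holds; (⇐) fails.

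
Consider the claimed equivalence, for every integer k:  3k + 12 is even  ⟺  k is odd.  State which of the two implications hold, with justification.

(⇒) fails and (⇐) fails.

(⟹) This fails: k = 6 gives 3k + 12 = 30, which is even, but 6 is even, not odd.

(⟸) This also fails: k = 7 is odd, but 3k + 12 = 33 is odd, not even.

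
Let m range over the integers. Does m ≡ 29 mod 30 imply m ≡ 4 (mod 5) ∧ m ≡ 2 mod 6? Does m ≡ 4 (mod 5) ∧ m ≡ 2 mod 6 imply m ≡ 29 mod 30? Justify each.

Neither implication holds.

(⟹) This fails: m = 29 gives 29 ≡ 29 (mod 30) but 29 ≡ 5 (mod 6), so the conjunction on the right does not hold.

(⟸) This fails: m = 14 satisfies both congruences on the right (14 ≡ 4 mod 5 and 14 ≡ 2 mod 6) yet 14 ≡ 14 (mod 30), not 29.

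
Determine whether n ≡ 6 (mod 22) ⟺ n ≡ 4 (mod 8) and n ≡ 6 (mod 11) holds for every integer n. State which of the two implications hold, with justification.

Not equivalent: only (⇐) holds.

(→) This fails: n = 72 gives 72 ≡ 6 (mod 22) but 72 ≡ 0 (mod 8), so the conjunction on the right does not hold.

(←) Conversely, if n ≡ 4 (mod 8) and n ≡ 6 (mod 11), then by the Chinese remainder theorem n ≡ 28 (mod 88). Since 28 ≡ 6 (mod 22) and 22 ∣ 88, we get n ≡ 6 (mod 22).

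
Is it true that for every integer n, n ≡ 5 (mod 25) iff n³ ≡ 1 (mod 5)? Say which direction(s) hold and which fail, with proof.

(⇒) fails and (⇐) fails.

(⟹) This fails: take n = 5. Then 5 ≡ 5 (mod 25), but 5³ = 125 ≡ 0 (mod 5), not 1.

(⟸) This fails: take n = 1. Then 1³ = 1 ≡ 1 (mod 5), yet 1 ≡ 1 (mod 25), not 5.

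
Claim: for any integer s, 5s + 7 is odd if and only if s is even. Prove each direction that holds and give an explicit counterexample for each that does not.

(⇐) Suppose s is even; write s = 2j. Then 5s + 7 = 5·(2j) + 7 = 2·5j + 7, which is odd.

(⇒) Suppose 5s + 7 is odd. Since 5 is odd, 5s and s have the same parity, so 5s + 7 ≡ s + 7 (mod 2). As 7 is odd, 5s + 7 is odd exactly when s is even. Thus s is even.

Equivalent; both directions hold.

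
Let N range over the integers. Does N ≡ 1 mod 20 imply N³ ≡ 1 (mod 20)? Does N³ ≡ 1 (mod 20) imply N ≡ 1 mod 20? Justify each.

Equivalent; both directions hold.

(⟹) Suppose N ≡ 1 mod 20. Write N = 20j + 1. Then (20j + 1)³ = 8000j³ + 1200j² + 60j + 1 = 20(400j³ + 60j² + 3j) + 1, so N³ ≡ 1 (mod 20).

(⟸) Conversely, suppose N³ ≡ 1 (mod 20). The only residue r in {0, …, 19} with r³ ≡ 1 (mod 20) is r = 1, so N ≡ 1 (mod 20).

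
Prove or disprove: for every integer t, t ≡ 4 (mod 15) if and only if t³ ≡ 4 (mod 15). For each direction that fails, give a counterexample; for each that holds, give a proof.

(⟸) Suppose t³ ≡ 4 (mod 15). The only residue r in {0, …, 14} with r³ ≡ 4 (mod 15) is r = 4, so t ≡ 4 (mod 15).

(⟹) Suppose t ≡ 4 (mod 15). Write t = 15j + 4. Then (15j + 4)³ = 3375j³ + 2700j² + 720j + 64 = 15(225j³ + 180j² + 48j + 4) + 4, so t³ ≡ 4 (mod 15).

Both directions hold; the statement is true.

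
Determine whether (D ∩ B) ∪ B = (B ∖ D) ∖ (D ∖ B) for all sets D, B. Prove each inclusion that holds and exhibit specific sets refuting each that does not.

Only the reverse inclusion holds.

(⟹) This inclusion fails. Take D = {1}, B = {1}; then 1 ∈ (D ∩ B) ∪ B but 1 ∉ (B ∖ D) ∖ (D ∖ B).

(⟸) Let x ∈ (B ∖ D) ∖ (D ∖ B). Then x ∈ B and x ∉ D, from which x ∈ (D ∩ B) ∪ B.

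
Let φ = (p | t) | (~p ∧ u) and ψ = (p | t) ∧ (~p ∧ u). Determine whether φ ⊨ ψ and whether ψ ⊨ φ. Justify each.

(←) Assume the antecedent. If t is true, (p | t) | (~p ∧ u) reduces to true regardless of the other variables. If t is false, the antecedent cannot hold. Either way (p | t) | (~p ∧ u) holds.

(→) This fails. Under t = T, u = F, p = F, the left side is true but the right side is false.

(⇒) fails; (⇐) holds.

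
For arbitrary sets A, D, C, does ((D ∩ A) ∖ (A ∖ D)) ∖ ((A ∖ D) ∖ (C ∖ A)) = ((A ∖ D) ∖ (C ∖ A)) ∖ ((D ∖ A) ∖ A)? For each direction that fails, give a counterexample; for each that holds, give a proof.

Forward inclusion. This inclusion fails. Take A = {1}, D = {1}, C = ∅; then 1 ∈ ((D ∩ A) ∖ (A ∖ D)) ∖ ((A ∖ D) ∖ (C ∖ A)) but 1 ∉ ((A ∖ D) ∖ (C ∖ A)) ∖ ((D ∖ A) ∖ A).

Reverse inclusion. This inclusion fails. Take A = {1}, D = ∅, C = ∅; then 1 ∈ ((A ∖ D) ∖ (C ∖ A)) ∖ ((D ∖ A) ∖ A) but 1 ∉ ((D ∩ A) ∖ (A ∖ D)) ∖ ((A ∖ D) ∖ (C ∖ A)).

(⊆) fails and (⊇) fails.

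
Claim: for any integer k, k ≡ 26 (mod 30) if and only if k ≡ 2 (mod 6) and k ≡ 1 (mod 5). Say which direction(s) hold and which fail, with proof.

(⟹) Suppose k ≡ 26 (mod 30); write k = 30j + 26. Since 6 ∣ 30, reducing mod 6 gives k ≡ 26 ≡ 2 (mod 6); since 5 ∣ 30, reducing mod 5 gives k ≡ 26 ≡ 1 (mod 5).

(⟸) Conversely, if k ≡ 2 (mod 6) and k ≡ 1 (mod 5), then by the Chinese remainder theorem k ≡ 26 (mod 30). This is exactly k ≡ 26 (mod 30).

Equivalent; both directions hold.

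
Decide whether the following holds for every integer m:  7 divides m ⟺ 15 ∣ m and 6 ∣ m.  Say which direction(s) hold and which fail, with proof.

(⇒) This fails: take m = 7. Certainly 7 ∣ 7, but 15 ∤ 7.

(⇐) This fails: take m = 30. Both 15 ∣ 30 and 6 ∣ 30, yet 30 is not a multiple of 7 (since 30 = 4·7 + 2), so 7 ∤ 30.

(⇒) fails and (⇐) fails.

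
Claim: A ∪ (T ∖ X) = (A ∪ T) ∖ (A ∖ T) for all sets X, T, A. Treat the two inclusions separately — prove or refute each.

(⟹) This inclusion fails. Take X = ∅, T = ∅, A = {1}; then 1 ∈ A ∪ (T ∖ X) but 1 ∉ (A ∪ T) ∖ (A ∖ T).

(⟸) This inclusion fails. Take X = {1}, T = {1}, A = ∅; then 1 ∈ (A ∪ T) ∖ (A ∖ T) but 1 ∉ A ∪ (T ∖ X).

Neither inclusion holds.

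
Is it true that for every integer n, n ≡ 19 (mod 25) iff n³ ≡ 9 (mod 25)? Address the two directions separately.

Both directions hold; the statement is true.

[⇒] Suppose n ≡ 19 (mod 25). Write n = 25j + 19. Then (25j + 19)³ = 15625j³ + 35625j² + 27075j + 6859 = 25(625j³ + 1425j² + 1083j + 274) + 9, so n³ ≡ 9 (mod 25).

[⇐] Conversely, suppose n³ ≡ 9 (mod 25). The only residue r in {0, …, 24} with r³ ≡ 9 (mod 25) is r = 19, so n ≡ 19 (mod 25).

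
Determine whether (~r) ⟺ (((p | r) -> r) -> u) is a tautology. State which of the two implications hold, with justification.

Forward direction. This fails. Under p = F, u = F, r = F, the left side is true but the right side is false.

Converse. This fails. Under p = F, u = T, r = T, the left side is false but the right side is true.

Both directions fail.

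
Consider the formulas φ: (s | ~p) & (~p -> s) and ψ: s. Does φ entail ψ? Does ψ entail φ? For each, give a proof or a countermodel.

Converse. Assume the antecedent. If p is true, the antecedent forces (p = T, s = T), and (s | ~p) & (~p -> s) holds there. If p is false, the antecedent forces (p = F, s = T), and (s | ~p) & (~p -> s) holds there. Either way (s | ~p) & (~p -> s) holds.

Forward direction. Assume the antecedent. If p is true, the antecedent forces (p = T, s = T), and s holds there. If p is false, the antecedent forces (p = F, s = T), and s holds there. Either way s holds.

Both directions hold; the statement is true.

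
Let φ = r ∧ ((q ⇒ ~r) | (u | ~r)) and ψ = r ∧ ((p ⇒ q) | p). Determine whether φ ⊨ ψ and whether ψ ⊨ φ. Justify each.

Converse. This fails. Under u = F, q = T, r = T, p = F, the left side is false but the right side is true.

Forward direction. Assume the antecedent. If r is true, r ∧ ((p ⇒ q) | p) reduces to true regardless of the other variables. If r is false, the antecedent cannot hold. Either way r ∧ ((p ⇒ q) | p) holds.

Not equivalent: only (⇒) holds.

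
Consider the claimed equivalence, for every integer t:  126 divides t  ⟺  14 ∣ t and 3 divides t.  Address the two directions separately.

[⇒] If 126 ∣ t, write t = 126q. Since 126 = 9·14, t = 14·(9q), so 14 ∣ t; and since 126 = 42·3, t = 3·(42q), so 3 ∣ t.

[⇐] This fails: take t = 42. Both 14 ∣ 42 and 3 ∣ 42, yet 42 is not a multiple of 126 (since 42 = 0·126 + 42), so 126 ∤ 42.

(⇒) holds; (⇐) fails.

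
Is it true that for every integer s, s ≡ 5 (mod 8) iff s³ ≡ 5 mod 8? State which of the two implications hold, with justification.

(⇐) For the converse, argue contrapositively. If s ≢ 5 (mod 8), then s is congruent to one of 0, 1, 2, 3, 4, 6, 7 modulo 8, and these give s³ ≡ 0, 1, 0, 3, 0, 0, 7 respectively — never 5.

(⇒) Suppose s ≡ 5 (mod 8). Write s = 8j + 5. Then (8j + 5)³ = 512j³ + 960j² + 600j + 125 = 8(64j³ + 120j² + 75j + 15) + 5, so s³ ≡ 5 (mod 8).

Both implications hold.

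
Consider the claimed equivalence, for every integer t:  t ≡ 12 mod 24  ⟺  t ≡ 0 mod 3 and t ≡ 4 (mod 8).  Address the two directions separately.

Both implications hold.

(⟹) Suppose t ≡ 12 (mod 24); write t = 24j + 12. Since 3 ∣ 24, reducing mod 3 gives t ≡ 12 ≡ 0 (mod 3); since 8 ∣ 24, reducing mod 8 gives t ≡ 12 ≡ 4 (mod 8).

(⟸) Conversely, if t ≡ 0 (mod 3) and t ≡ 4 (mod 8), then by the Chinese remainder theorem t ≡ 12 (mod 24). This is exactly t ≡ 12 (mod 24).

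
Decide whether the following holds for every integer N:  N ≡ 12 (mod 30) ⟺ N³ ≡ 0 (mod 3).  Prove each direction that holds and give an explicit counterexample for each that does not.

Only the forward implication holds.

(⟹) Suppose N ≡ 12 (mod 30). Then N³ ≡ 12³ = 1728 (mod 30), and since 3 ∣ 30, also N³ ≡ 0 (mod 3).

(⟸) This fails: take N = 0. Then 0³ = 0 ≡ 0 (mod 3), yet 0 ≡ 0 (mod 30), not 12.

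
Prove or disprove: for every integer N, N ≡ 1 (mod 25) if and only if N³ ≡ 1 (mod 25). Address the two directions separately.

Both directions hold; the statement is true.

(⇒) Suppose N ≡ 1 (mod 25). Write N = 25j + 1. Then (25j + 1)³ = 15625j³ + 1875j² + 75j + 1 = 25(625j³ + 75j² + 3j) + 1, so N³ ≡ 1 (mod 25).

(⇐) Conversely, suppose N³ ≡ 1 (mod 25). The only residue r in {0, …, 24} with r³ ≡ 1 (mod 25) is r = 1, so N ≡ 1 (mod 25).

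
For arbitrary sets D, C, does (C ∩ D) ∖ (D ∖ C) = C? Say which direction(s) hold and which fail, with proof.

Only the forward inclusion holds.

Reverse inclusion. This inclusion fails. Take D = ∅, C = {1}; then 1 ∈ C but 1 ∉ (C ∩ D) ∖ (D ∖ C).

Forward inclusion. Let x ∈ (C ∩ D) ∖ (D ∖ C). Then x ∈ D ∩ C, from which x ∈ C.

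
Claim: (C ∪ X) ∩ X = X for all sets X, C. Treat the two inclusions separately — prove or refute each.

The two sets are equal.

Reverse inclusion. Let x ∈ X. Then either x ∈ X and x ∉ C; or x ∈ X ∩ C. In each case x ∈ (C ∪ X) ∩ X, so X ⊆ (C ∪ X) ∩ X.

Forward inclusion. Let x ∈ (C ∪ X) ∩ X. Then either x ∈ X and x ∉ C; or x ∈ X ∩ C. In each case x ∈ X, so (C ∪ X) ∩ X ⊆ X.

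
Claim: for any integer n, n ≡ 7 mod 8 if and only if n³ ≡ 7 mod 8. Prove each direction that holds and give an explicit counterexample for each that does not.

(→) Suppose n ≡ 7 mod 8. Write n = 8j + 7. Then (8j + 7)³ = 512j³ + 1344j² + 1176j + 343 = 8(64j³ + 168j² + 147j + 42) + 7, so n³ ≡ 7 (mod 8).

(←) For the converse, argue contrapositively. If n ≢ 7 (mod 8), then n is congruent to one of 0, 1, 2, 3, 4, 5, 6 modulo 8, and these give n³ ≡ 0, 1, 0, 3, 0, 5, 0 respectively — never 7.

Both directions hold; the statement is true.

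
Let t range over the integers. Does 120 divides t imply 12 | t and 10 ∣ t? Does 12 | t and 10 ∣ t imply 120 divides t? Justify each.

(→) If 120 ∣ t, write t = 120q. Since 120 = 10·12, t = 12·(10q), so 12 ∣ t; and since 120 = 12·10, t = 10·(12q), so 10 ∣ t.

(←) This fails: take t = 60. Both 12 ∣ 60 and 10 ∣ 60, yet 60 is not a multiple of 120 (since 60 = 0·120 + 60), so 120 ∤ 60.

(⇒) holds; (⇐) fails.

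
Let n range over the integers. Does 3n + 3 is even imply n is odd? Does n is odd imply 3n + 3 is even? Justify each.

Forward direction. Suppose 3n + 3 is even. Since 3 is odd, 3n and n have the same parity, so 3n + 3 ≡ n + 3 (mod 2). As 3 is odd, 3n + 3 is even exactly when n is odd. Thus n is odd.

Converse. Suppose n is odd; write n = 2j + 1. Then 3n + 3 = 3·(2j + 1) + 3 = 2·3j + 6, which is even.

Equivalent; both directions hold.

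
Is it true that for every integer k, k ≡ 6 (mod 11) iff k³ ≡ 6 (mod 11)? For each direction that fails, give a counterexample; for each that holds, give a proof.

(⇒) This fails: take k = 6. Then 6 ≡ 6 (mod 11), but 6³ = 216 ≡ 7 (mod 11), not 6.

(⇐) This fails: take k = 8. Then 8³ = 512 ≡ 6 (mod 11), yet 8 ≡ 8 (mod 11), not 6.

Both directions fail.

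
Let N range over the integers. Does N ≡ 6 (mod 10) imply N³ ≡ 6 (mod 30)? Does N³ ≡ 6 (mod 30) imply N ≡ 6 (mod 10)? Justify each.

Not equivalent: only (⇐) holds.

(⟹) This fails: take N = 16. Then 16 ≡ 6 (mod 10), but 16³ = 4096 ≡ 16 (mod 30), not 6.

(⟸) Conversely, the residues r modulo 30 with r³ ≡ 6 (mod 30) are exactly {6}, and each is ≡ 6 (mod 10).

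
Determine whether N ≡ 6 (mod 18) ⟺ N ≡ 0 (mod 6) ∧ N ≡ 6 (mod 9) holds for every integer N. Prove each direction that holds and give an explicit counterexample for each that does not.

(→) Suppose N ≡ 6 (mod 18); write N = 18j + 6. Since 6 ∣ 18, reducing mod 6 gives N ≡ 6 ≡ 0 (mod 6); since 9 ∣ 18, reducing mod 9 gives N ≡ 6 (mod 9).

(←) Conversely, if N ≡ 0 (mod 6) and N ≡ 6 (mod 9), then by the Chinese remainder theorem N ≡ 6 (mod 18). This is exactly N ≡ 6 (mod 18).

The biconditional holds.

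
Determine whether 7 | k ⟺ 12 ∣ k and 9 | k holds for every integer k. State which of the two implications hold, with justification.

Forward direction. This fails: take k = 7. Certainly 7 ∣ 7, but 12 ∤ 7.

Converse. This fails: take k = 36. Both 12 ∣ 36 and 9 ∣ 36, yet 36 is not a multiple of 7 (since 36 = 5·7 + 1), so 7 ∤ 36.

Neither direction holds.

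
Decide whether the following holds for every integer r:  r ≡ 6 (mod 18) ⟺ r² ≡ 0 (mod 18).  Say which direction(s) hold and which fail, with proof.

Only the forward direction holds.

Forward direction. Suppose r ≡ 6 (mod 18). Write r = 18j + 6. Then (18j + 6)² = 324j² + 216j + 36 = 18(18j² + 12j + 2) + 0, so r² ≡ 0 (mod 18).

Converse. This fails: take r = 0. Then 0² = 0 ≡ 0 (mod 18), yet 0 ≡ 0 (mod 18), not 6.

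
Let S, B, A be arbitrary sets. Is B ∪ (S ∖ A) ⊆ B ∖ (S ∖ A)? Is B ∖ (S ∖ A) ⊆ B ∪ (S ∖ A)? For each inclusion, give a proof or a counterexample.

(⊆) fails; (⊇) holds.

(⊆) This inclusion fails. Take S = {1}, B = ∅, A = ∅; then 1 ∈ B ∪ (S ∖ A) but 1 ∉ B ∖ (S ∖ A).

(⊇) Let x ∈ B ∖ (S ∖ A). Then either x ∈ B and x ∉ S, A; or x ∈ B ∩ A and x ∉ S; or x ∈ S ∩ B ∩ A. In each case x ∈ B ∪ (S ∖ A), so B ∖ (S ∖ A) ⊆ B ∪ (S ∖ A).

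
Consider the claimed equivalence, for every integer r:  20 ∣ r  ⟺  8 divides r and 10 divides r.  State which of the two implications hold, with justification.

The forward direction fails; the converse holds.

(⟹) This fails: take r = 20. Certainly 20 ∣ 20, but 8 ∤ 20.

(⟸) Suppose 8 ∣ r and 10 ∣ r. Any common multiple of 8 and 10 is a multiple of their lcm; here lcm(8, 10) = 8·10/gcd(8, 10) = 80/2 = 40, so 40 ∣ r. Since 20 ∣ 40, it follows that 20 ∣ r.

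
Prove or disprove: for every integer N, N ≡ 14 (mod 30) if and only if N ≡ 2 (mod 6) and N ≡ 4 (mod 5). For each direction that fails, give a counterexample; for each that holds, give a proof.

The biconditional holds.

(⇐) If N ≡ 2 (mod 6) and N ≡ 4 (mod 5), then by the Chinese remainder theorem N ≡ 14 (mod 30). This is exactly N ≡ 14 (mod 30).

(⇒) Suppose N ≡ 14 (mod 30); write N = 30j + 14. Since 6 ∣ 30, reducing mod 6 gives N ≡ 14 ≡ 2 (mod 6); since 5 ∣ 30, reducing mod 5 gives N ≡ 14 ≡ 4 (mod 5).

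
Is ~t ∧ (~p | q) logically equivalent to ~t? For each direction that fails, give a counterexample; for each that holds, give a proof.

Only the forward direction holds.

[⇒] Assume the antecedent. If q is true, the antecedent forces (q = T, t = F, p = F) or (q = T, t = F, p = T), and ~t holds there. If q is false, the antecedent forces (q = F, t = F, p = F), and ~t holds there. Either way ~t holds.

[⇐] This fails. Under q = F, t = F, p = T, the left side is false but the right side is true.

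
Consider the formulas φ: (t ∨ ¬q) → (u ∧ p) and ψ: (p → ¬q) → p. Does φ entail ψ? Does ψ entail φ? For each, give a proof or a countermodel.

Neither implication holds.

(→) This fails. Under p = F, t = F, u = F, q = T, the left side is true but the right side is false.

(←) This fails. Under p = T, t = F, u = F, q = F, the left side is false but the right side is true.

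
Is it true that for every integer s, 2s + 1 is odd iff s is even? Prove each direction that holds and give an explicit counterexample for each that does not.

Forward direction. This fails: take s = 7. Then 2s + 1 = 15, which is odd, yet s = 7 is odd, not even.

Converse. Suppose s is even. Since 2 is even, 2s is even for every s, so 2s + 1 has the same parity as 1, which is odd. Hence 2s + 1 is odd.

Not equivalent: only (⇐) holds.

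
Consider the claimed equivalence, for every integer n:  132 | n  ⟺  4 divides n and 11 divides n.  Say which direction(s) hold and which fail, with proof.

(→) If 132 ∣ n, write n = 132q. Since 132 = 33·4, n = 4·(33q), so 4 ∣ n; and since 132 = 12·11, n = 11·(12q), so 11 ∣ n.

(←) This fails: take n = 44. Both 4 ∣ 44 and 11 ∣ 44, yet 44 is not a multiple of 132 (since 44 = 0·132 + 44), so 132 ∤ 44.

Only the forward implication holds.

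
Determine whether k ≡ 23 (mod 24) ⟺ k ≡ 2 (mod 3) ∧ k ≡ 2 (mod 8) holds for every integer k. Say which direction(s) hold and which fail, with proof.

Both directions fail.

Forward direction. This fails: k = 23 gives 23 ≡ 23 (mod 24) but 23 ≡ 7 (mod 8), so the conjunction on the right does not hold.

Converse. This fails: k = 2 satisfies both congruences on the right (2 ≡ 2 mod 3 and 2 ≡ 2 mod 8) yet 2 ≡ 2 (mod 24), not 23.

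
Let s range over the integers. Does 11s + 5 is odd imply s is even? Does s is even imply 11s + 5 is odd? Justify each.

Forward direction. Suppose 11s + 5 is odd. Since 11 is odd, 11s and s have the same parity, so 11s + 5 ≡ s + 5 (mod 2). As 5 is odd, 11s + 5 is odd exactly when s is even. Thus s is even.

Converse. Suppose s is even; write s = 2j. Then 11s + 5 = 11·(2j) + 5 = 2·11j + 5, which is odd.

Equivalent; both directions hold.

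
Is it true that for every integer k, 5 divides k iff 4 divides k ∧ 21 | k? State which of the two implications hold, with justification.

(⇒) fails and (⇐) fails.

(⟹) This fails: take k = 5. Certainly 5 ∣ 5, but 4 ∤ 5.

(⟸) This fails: take k = 84. Both 4 ∣ 84 and 21 ∣ 84, yet 84 is not a multiple of 5 (since 84 = 16·5 + 4), so 5 ∤ 84.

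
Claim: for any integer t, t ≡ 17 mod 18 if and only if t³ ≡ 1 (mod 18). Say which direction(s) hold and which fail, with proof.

Neither implication holds.

(⟹) This fails: take t = 17. Then 17 ≡ 17 (mod 18), but 17³ = 4913 ≡ 17 (mod 18), not 1.

(⟸) This fails: take t = 1. Then 1³ = 1 ≡ 1 (mod 18), yet 1 ≡ 1 (mod 18), not 17.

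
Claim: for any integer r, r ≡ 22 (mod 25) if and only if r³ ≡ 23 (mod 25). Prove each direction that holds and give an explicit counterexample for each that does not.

[⇐] Suppose r³ ≡ 23 (mod 25). The only residue r in {0, …, 24} with r³ ≡ 23 (mod 25) is r = 22, so r ≡ 22 (mod 25).

[⇒] Suppose r ≡ 22 (mod 25). Write r = 25j + 22. Then (25j + 22)³ = 15625j³ + 41250j² + 36300j + 10648 = 25(625j³ + 1650j² + 1452j + 425) + 23, so r³ ≡ 23 (mod 25).

The biconditional holds.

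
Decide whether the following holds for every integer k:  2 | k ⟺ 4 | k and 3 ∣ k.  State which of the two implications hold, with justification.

(⇒) This fails: take k = 2. Certainly 2 ∣ 2, but 4 ∤ 2.

(⇐) Suppose 4 ∣ k and 3 ∣ k. Any common multiple of 4 and 3 is a multiple of their lcm; here gcd(4, 3) = 1, so lcm(4, 3) = 4·3 = 12, so 12 ∣ k. Since 2 ∣ 12, it follows that 2 ∣ k.

The forward direction fails; the converse holds.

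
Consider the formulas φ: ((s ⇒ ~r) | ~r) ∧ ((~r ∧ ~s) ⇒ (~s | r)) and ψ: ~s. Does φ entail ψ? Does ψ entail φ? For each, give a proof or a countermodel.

Not equivalent: only (⇐) holds.

(→) This fails. Under s = T, r = F, the left side is true but the right side is false.

(←) Assume the antecedent. If s is true, the antecedent cannot hold. If s is false, the consequent reduces to true regardless of the other variables. Either way the consequent holds.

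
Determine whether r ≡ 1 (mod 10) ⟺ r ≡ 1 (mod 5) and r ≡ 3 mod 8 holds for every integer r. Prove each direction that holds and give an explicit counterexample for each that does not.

(⟹) This fails: r = 1 gives 1 ≡ 1 (mod 10) but 1 ≡ 1 (mod 8), so the conjunction on the right does not hold.

(⟸) Conversely, if r ≡ 1 (mod 5) and r ≡ 3 (mod 8), then by the Chinese remainder theorem r ≡ 11 (mod 40). Since 11 ≡ 1 (mod 10) and 10 ∣ 40, we get r ≡ 1 (mod 10).

The forward direction fails; the converse holds.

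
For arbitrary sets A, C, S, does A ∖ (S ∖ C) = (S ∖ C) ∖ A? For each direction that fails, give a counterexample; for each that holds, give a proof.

Both inclusions fail.

(⊆) This inclusion fails. Take A = {1}, C = ∅, S = ∅; then 1 ∈ A ∖ (S ∖ C) but 1 ∉ (S ∖ C) ∖ A.

(⊇) This inclusion fails. Take A = ∅, C = ∅, S = {1}; then 1 ∈ (S ∖ C) ∖ A but 1 ∉ A ∖ (S ∖ C).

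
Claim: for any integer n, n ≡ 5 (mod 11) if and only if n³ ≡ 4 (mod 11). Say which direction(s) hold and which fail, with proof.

Both directions hold; the statement is true.

(⟸) Suppose n³ ≡ 4 (mod 11). The only residue r in {0, …, 10} with r³ ≡ 4 (mod 11) is r = 5, so n ≡ 5 (mod 11).

(⟹) Suppose n ≡ 5 (mod 11). Write n = 11j + 5. Then (11j + 5)³ = 1331j³ + 1815j² + 825j + 125 = 11(121j³ + 165j² + 75j + 11) + 4, so n³ ≡ 4 (mod 11).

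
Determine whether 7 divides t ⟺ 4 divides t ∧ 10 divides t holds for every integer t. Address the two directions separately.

Neither direction holds.

(⟹) This fails: take t = 7. Certainly 7 ∣ 7, but 4 ∤ 7.

(⟸) This fails: take t = 20. Both 4 ∣ 20 and 10 ∣ 20, yet 20 is not a multiple of 7 (since 20 = 2·7 + 6), so 7 ∤ 20.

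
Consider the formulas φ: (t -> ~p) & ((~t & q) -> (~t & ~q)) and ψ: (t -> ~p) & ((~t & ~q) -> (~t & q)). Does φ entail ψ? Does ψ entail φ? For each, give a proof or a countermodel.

Neither direction holds.

[⇒] This fails. Under p = F, q = F, t = F, the left side is true but the right side is false.

[⇐] This fails. Under p = F, q = T, t = F, the left side is false but the right side is true.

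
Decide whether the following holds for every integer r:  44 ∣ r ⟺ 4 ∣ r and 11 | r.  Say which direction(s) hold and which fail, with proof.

Equivalent; both directions hold.

Forward direction. If 44 ∣ r, write r = 44q. Since 44 = 11·4, r = 4·(11q), so 4 ∣ r; and since 44 = 4·11, r = 11·(4q), so 11 ∣ r.

Converse. Suppose 4 ∣ r and 11 ∣ r. Any common multiple of 4 and 11 is a multiple of their lcm; here gcd(4, 11) = 1, so lcm(4, 11) = 4·11 = 44, so 44 ∣ r.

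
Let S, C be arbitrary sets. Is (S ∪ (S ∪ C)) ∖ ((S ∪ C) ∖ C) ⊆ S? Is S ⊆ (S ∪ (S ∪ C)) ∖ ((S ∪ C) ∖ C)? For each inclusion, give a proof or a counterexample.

(⊆) This inclusion fails. Take S = ∅, C = {1}; then 1 ∈ (S ∪ (S ∪ C)) ∖ ((S ∪ C) ∖ C) but 1 ∉ S.

(⊇) This inclusion fails. Take S = {1}, C = ∅; then 1 ∈ S but 1 ∉ (S ∪ (S ∪ C)) ∖ ((S ∪ C) ∖ C).

Both inclusions fail.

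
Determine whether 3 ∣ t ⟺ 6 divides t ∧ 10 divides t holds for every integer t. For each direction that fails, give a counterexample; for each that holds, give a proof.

Only the converse holds.

Converse. Suppose 6 ∣ t and 10 ∣ t. Any common multiple of 6 and 10 is a multiple of their lcm; here lcm(6, 10) = 6·10/gcd(6, 10) = 60/2 = 30, so 30 ∣ t. Since 3 ∣ 30, it follows that 3 ∣ t.

Forward direction. This fails: take t = 3. Certainly 3 ∣ 3, but 6 ∤ 3.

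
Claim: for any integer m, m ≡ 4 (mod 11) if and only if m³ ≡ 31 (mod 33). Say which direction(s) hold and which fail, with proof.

(→) This fails: take m = 15. Then 15 ≡ 4 (mod 11), but 15³ = 3375 ≡ 9 (mod 33), not 31.

(←) Conversely, the residues r modulo 33 with r³ ≡ 31 (mod 33) are exactly {4}, and each is ≡ 4 (mod 11).

Only the converse holds.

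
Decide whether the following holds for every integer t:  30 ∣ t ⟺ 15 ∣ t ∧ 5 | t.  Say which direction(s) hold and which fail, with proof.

(⟹) If 30 ∣ t, write t = 30q. Since 30 = 2·15, t = 15·(2q), so 15 ∣ t; and since 30 = 6·5, t = 5·(6q), so 5 ∣ t.

(⟸) This fails: take t = 15. Both 15 ∣ 15 and 5 ∣ 15, yet 15 is not a multiple of 30 (since 15 = 0·30 + 15), so 30 ∤ 15.

The forward direction holds; the converse fails.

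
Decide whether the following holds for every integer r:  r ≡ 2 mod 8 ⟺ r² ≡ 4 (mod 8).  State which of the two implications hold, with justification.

(⇒) Suppose r ≡ 2 mod 8. Write r = 8j + 2. Then (8j + 2)² = 64j² + 32j + 4 = 8(8j² + 4j) + 4, so r² ≡ 4 (mod 8).

(⇐) This fails: take r = 6. Then 6² = 36 ≡ 4 (mod 8), yet 6 ≡ 6 (mod 8), not 2.

Only the forward direction holds.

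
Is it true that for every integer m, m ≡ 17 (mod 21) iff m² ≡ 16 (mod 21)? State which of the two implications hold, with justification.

Only the forward direction holds.

(→) Suppose m ≡ 17 (mod 21). Write m = 21j + 17. Then (21j + 17)² = 441j² + 714j + 289 = 21(21j² + 34j + 13) + 16, so m² ≡ 16 (mod 21).

(←) This fails: take m = 4. Then 4² = 16 ≡ 16 (mod 21), yet 4 ≡ 4 (mod 21), not 17.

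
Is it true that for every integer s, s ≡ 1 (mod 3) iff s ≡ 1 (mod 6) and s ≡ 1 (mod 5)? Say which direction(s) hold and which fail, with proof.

Not equivalent: only (⇐) holds.

(→) This fails: s = 4 gives 4 ≡ 1 (mod 3) but 4 ≡ 4 (mod 6), so the conjunction on the right does not hold.

(←) Conversely, if s ≡ 1 (mod 6) and s ≡ 1 (mod 5), then by the Chinese remainder theorem s ≡ 1 (mod 30). Since 1 ≡ 1 (mod 3) and 3 ∣ 30, we get s ≡ 1 (mod 3).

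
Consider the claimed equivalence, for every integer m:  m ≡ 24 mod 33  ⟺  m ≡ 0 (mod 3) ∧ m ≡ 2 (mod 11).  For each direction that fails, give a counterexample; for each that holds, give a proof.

Both directions hold.

[⇐] If m ≡ 0 (mod 3) and m ≡ 2 (mod 11), then by the Chinese remainder theorem m ≡ 24 (mod 33). This is exactly m ≡ 24 (mod 33).

[⇒] Suppose m ≡ 24 (mod 33); write m = 33j + 24. Since 3 ∣ 33, reducing mod 3 gives m ≡ 24 ≡ 0 (mod 3); since 11 ∣ 33, reducing mod 11 gives m ≡ 24 ≡ 2 (mod 11).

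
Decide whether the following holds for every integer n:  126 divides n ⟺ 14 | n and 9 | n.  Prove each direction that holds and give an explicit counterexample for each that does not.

(⟹) If 126 ∣ n, write n = 126q. Since 126 = 9·14, n = 14·(9q), so 14 ∣ n; and since 126 = 14·9, n = 9·(14q), so 9 ∣ n.

(⟸) Suppose 14 ∣ n and 9 ∣ n. Any common multiple of 14 and 9 is a multiple of their lcm; here gcd(14, 9) = 1, so lcm(14, 9) = 14·9 = 126, so 126 ∣ n.

Both directions hold.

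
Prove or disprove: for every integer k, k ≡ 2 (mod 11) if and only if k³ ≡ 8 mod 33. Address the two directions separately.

(←) The residues r modulo 33 with r³ ≡ 8 (mod 33) are exactly {2}, and each is ≡ 2 (mod 11).

(→) This fails: take k = 13. Then 13 ≡ 2 (mod 11), but 13³ = 2197 ≡ 19 (mod 33), not 8.

The forward direction fails; the converse holds.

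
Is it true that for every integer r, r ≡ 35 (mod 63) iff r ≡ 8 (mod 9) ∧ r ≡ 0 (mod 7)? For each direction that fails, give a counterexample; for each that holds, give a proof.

The biconditional holds.

(⇒) Suppose r ≡ 35 (mod 63); write r = 63j + 35. Since 9 ∣ 63, reducing mod 9 gives r ≡ 35 ≡ 8 (mod 9); since 7 ∣ 63, reducing mod 7 gives r ≡ 35 ≡ 0 (mod 7).

(⇐) Conversely, if r ≡ 8 (mod 9) and r ≡ 0 (mod 7), then by the Chinese remainder theorem r ≡ 35 (mod 63). This is exactly r ≡ 35 (mod 63).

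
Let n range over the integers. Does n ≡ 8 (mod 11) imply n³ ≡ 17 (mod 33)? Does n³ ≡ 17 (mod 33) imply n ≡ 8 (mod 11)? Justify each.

Not equivalent: only (⇐) holds.

(⟹) This fails: take n = 19. Then 19 ≡ 8 (mod 11), but 19³ = 6859 ≡ 28 (mod 33), not 17.

(⟸) Conversely, the residues r modulo 33 with r³ ≡ 17 (mod 33) are exactly {8}, and each is ≡ 8 (mod 11).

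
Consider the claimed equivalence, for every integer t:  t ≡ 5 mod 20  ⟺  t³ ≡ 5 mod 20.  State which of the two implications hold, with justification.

Both implications hold.

(←) Suppose t³ ≡ 5 (mod 20). The only residue r in {0, …, 19} with r³ ≡ 5 (mod 20) is r = 5, so t ≡ 5 (mod 20).

(→) Suppose t ≡ 5 mod 20. Write t = 20j + 5. Then (20j + 5)³ = 8000j³ + 6000j² + 1500j + 125 = 20(400j³ + 300j² + 75j + 6) + 5, so t³ ≡ 5 (mod 20).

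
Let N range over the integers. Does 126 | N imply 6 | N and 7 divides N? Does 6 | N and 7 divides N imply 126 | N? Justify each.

The forward direction holds; the converse fails.

(←) This fails: take N = 42. Both 6 ∣ 42 and 7 ∣ 42, yet 42 is not a multiple of 126 (since 42 = 0·126 + 42), so 126 ∤ 42.

(→) If 126 ∣ N, write N = 126q. Since 126 = 21·6, N = 6·(21q), so 6 ∣ N; and since 126 = 18·7, N = 7·(18q), so 7 ∣ N.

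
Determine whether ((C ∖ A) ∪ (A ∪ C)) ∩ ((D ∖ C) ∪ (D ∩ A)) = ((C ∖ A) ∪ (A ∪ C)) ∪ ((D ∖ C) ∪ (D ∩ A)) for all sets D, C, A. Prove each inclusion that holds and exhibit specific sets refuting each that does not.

(⟹) Let x ∈ ((C ∖ A) ∪ (A ∪ C)) ∩ ((D ∖ C) ∪ (D ∩ A)). Then either x ∈ D ∩ A and x ∉ C; or x ∈ D ∩ C ∩ A. In each case x ∈ ((C ∖ A) ∪ (A ∪ C)) ∪ ((D ∖ C) ∪ (D ∩ A)), so ((C ∖ A) ∪ (A ∪ C)) ∩ ((D ∖ C) ∪ (D ∩ A)) ⊆ ((C ∖ A) ∪ (A ∪ C)) ∪ ((D ∖ C) ∪ (D ∩ A)).

(⟸) This inclusion fails. Take D = {1}, C = ∅, A = ∅; then 1 ∈ ((C ∖ A) ∪ (A ∪ C)) ∪ ((D ∖ C) ∪ (D ∩ A)) but 1 ∉ ((C ∖ A) ∪ (A ∪ C)) ∩ ((D ∖ C) ∪ (D ∩ A)).

The sets are not equal: only the forward inclusion holds.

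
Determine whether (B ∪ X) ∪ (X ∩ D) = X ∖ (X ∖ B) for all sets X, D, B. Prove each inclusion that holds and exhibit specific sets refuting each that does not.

(⊆) fails; (⊇) holds.

(⟹) This inclusion fails. Take X = {1}, D = ∅, B = ∅; then 1 ∈ (B ∪ X) ∪ (X ∩ D) but 1 ∉ X ∖ (X ∖ B).

(⟸) Let x ∈ X ∖ (X ∖ B). Then either x ∈ X ∩ B and x ∉ D; or x ∈ X ∩ D ∩ B. In each case x ∈ (B ∪ X) ∪ (X ∩ D), so X ∖ (X ∖ B) ⊆ (B ∪ X) ∪ (X ∩ D).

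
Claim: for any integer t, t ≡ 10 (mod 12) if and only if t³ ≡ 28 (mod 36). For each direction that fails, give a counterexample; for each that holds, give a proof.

Forward direction. Suppose t ≡ 10 (mod 12). Working modulo 36, t ∈ {10, 22, 34}; for each such r, r³ ≡ 28 (mod 36).

Converse. This fails: take t = 4. Then 4³ = 64 ≡ 28 (mod 36), yet 4 ≡ 4 (mod 12), not 10.

Not equivalent: only (⇒) holds.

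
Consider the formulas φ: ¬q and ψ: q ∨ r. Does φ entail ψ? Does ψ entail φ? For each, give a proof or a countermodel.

Neither implication holds.

Forward direction. This fails. Under r = F, q = F, the left side is true but the right side is false.

Converse. This fails. Under r = F, q = T, the left side is false but the right side is true.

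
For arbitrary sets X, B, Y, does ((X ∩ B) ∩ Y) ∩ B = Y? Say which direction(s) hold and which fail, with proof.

(⊆) Let x ∈ ((X ∩ B) ∩ Y) ∩ B. Then x ∈ X ∩ B ∩ Y, from which x ∈ Y.

(⊇) This inclusion fails. Take X = ∅, B = ∅, Y = {1}; then 1 ∈ Y but 1 ∉ ((X ∩ B) ∩ Y) ∩ B.

(⊆) holds; (⊇) fails.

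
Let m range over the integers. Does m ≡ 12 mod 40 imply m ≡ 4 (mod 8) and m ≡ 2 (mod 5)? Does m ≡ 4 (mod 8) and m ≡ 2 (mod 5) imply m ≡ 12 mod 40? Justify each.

[⇒] Suppose m ≡ 12 (mod 40); write m = 40j + 12. Since 8 ∣ 40, reducing mod 8 gives m ≡ 12 ≡ 4 (mod 8); since 5 ∣ 40, reducing mod 5 gives m ≡ 12 ≡ 2 (mod 5).

[⇐] Conversely, if m ≡ 4 (mod 8) and m ≡ 2 (mod 5), then by the Chinese remainder theorem m ≡ 12 (mod 40). This is exactly m ≡ 12 (mod 40).

Both implications hold.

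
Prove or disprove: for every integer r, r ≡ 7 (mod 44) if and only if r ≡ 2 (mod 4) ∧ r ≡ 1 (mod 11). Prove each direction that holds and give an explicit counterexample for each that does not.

(⇒) fails and (⇐) fails.

Forward direction. This fails: r = 7 gives 7 ≡ 7 (mod 44) but 7 ≡ 3 (mod 4), so the conjunction on the right does not hold.

Converse. This fails: r = 34 satisfies both congruences on the right (34 ≡ 2 mod 4 and 34 ≡ 1 mod 11) yet 34 ≡ 34 (mod 44), not 7.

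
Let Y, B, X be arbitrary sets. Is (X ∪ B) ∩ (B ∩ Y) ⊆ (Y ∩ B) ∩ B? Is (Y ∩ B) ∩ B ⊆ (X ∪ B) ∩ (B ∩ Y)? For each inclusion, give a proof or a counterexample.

Forward inclusion. Let x ∈ (X ∪ B) ∩ (B ∩ Y). Then either x ∈ Y ∩ B and x ∉ X; or x ∈ Y ∩ B ∩ X. In each case x ∈ (Y ∩ B) ∩ B, so (X ∪ B) ∩ (B ∩ Y) ⊆ (Y ∩ B) ∩ B.

Reverse inclusion. Let x ∈ (Y ∩ B) ∩ B. Then either x ∈ Y ∩ B and x ∉ X; or x ∈ Y ∩ B ∩ X. In each case x ∈ (X ∪ B) ∩ (B ∩ Y), so (Y ∩ B) ∩ B ⊆ (X ∪ B) ∩ (B ∩ Y).

The two sets are equal.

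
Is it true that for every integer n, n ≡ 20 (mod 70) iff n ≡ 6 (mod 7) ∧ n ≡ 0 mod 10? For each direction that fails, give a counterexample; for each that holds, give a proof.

Both directions hold; the statement is true.

[⇐] If n ≡ 6 (mod 7) and n ≡ 0 (mod 10), then by the Chinese remainder theorem n ≡ 20 (mod 70). This is exactly n ≡ 20 (mod 70).

[⇒] Suppose n ≡ 20 (mod 70); write n = 70j + 20. Since 7 ∣ 70, reducing mod 7 gives n ≡ 20 ≡ 6 (mod 7); since 10 ∣ 70, reducing mod 10 gives n ≡ 20 ≡ 0 (mod 10).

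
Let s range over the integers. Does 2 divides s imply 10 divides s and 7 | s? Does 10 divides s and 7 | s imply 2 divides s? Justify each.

The forward direction fails; the converse holds.

Converse. Suppose 10 ∣ s and 7 ∣ s. Any common multiple of 10 and 7 is a multiple of their lcm; here gcd(10, 7) = 1, so lcm(10, 7) = 10·7 = 70, so 70 ∣ s. Since 2 ∣ 70, it follows that 2 ∣ s.

Forward direction. This fails: take s = 2. Certainly 2 ∣ 2, but 10 ∤ 2.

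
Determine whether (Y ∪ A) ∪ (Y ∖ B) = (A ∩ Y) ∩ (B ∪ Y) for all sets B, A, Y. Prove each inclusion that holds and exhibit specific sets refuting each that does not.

(⟸) Let x ∈ (A ∩ Y) ∩ (B ∪ Y). Then either x ∈ A ∩ Y and x ∉ B; or x ∈ B ∩ A ∩ Y. In each case x ∈ (Y ∪ A) ∪ (Y ∖ B), so (A ∩ Y) ∩ (B ∪ Y) ⊆ (Y ∪ A) ∪ (Y ∖ B).

(⟹) This inclusion fails. Take B = ∅, A = {1}, Y = ∅; then 1 ∈ (Y ∪ A) ∪ (Y ∖ B) but 1 ∉ (A ∩ Y) ∩ (B ∪ Y).

The sets are not equal: only the reverse inclusion holds.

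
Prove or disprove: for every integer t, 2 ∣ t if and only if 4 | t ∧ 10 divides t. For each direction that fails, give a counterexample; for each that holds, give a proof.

[⇒] This fails: take t = 2. Certainly 2 ∣ 2, but 4 ∤ 2.

[⇐] Suppose 4 ∣ t and 10 ∣ t. Any common multiple of 4 and 10 is a multiple of their lcm; here lcm(4, 10) = 4·10/gcd(4, 10) = 40/2 = 20, so 20 ∣ t. Since 2 ∣ 20, it follows that 2 ∣ t.

(⇒) fails; (⇐) holds.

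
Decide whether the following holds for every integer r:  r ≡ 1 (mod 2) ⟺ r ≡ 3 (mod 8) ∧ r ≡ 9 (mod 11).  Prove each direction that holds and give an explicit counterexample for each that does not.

Only the converse holds.

(→) This fails: r = 1 gives 1 ≡ 1 (mod 2) but 1 ≡ 1 (mod 8), so the conjunction on the right does not hold.

(←) Conversely, if r ≡ 3 (mod 8) and r ≡ 9 (mod 11), then by the Chinese remainder theorem r ≡ 75 (mod 88). Since 75 ≡ 1 (mod 2) and 2 ∣ 88, we get r ≡ 1 (mod 2).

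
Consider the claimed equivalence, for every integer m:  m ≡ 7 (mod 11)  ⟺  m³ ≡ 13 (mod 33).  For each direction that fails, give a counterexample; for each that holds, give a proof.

Only the converse holds.

Converse. The residues r modulo 33 with r³ ≡ 13 (mod 33) are exactly {7}, and each is ≡ 7 (mod 11).

Forward direction. This fails: take m = 18. Then 18 ≡ 7 (mod 11), but 18³ = 5832 ≡ 24 (mod 33), not 13.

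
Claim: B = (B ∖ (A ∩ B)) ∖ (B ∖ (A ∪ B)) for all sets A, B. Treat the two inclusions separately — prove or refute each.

The sets are not equal: only the reverse inclusion holds.

(⟹) This inclusion fails. Take A = {1}, B = {1}; then 1 ∈ B but 1 ∉ (B ∖ (A ∩ B)) ∖ (B ∖ (A ∪ B)).

(⟸) Let x ∈ (B ∖ (A ∩ B)) ∖ (B ∖ (A ∪ B)). Then x ∈ B and x ∉ A, from which x ∈ B.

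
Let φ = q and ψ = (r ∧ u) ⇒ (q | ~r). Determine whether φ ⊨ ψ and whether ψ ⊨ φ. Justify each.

(⇒) holds; (⇐) fails.

(⟹) Assume the antecedent. If u is true, the antecedent forces (u = T, q = T, r = F) or (u = T, q = T, r = T), and (r ∧ u) ⇒ (q | ~r) holds there. If u is false, (r ∧ u) ⇒ (q | ~r) reduces to true regardless of the other variables. Either way (r ∧ u) ⇒ (q | ~r) holds.

(⟸) This fails. Under u = F, q = F, r = F, the left side is false but the right side is true.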